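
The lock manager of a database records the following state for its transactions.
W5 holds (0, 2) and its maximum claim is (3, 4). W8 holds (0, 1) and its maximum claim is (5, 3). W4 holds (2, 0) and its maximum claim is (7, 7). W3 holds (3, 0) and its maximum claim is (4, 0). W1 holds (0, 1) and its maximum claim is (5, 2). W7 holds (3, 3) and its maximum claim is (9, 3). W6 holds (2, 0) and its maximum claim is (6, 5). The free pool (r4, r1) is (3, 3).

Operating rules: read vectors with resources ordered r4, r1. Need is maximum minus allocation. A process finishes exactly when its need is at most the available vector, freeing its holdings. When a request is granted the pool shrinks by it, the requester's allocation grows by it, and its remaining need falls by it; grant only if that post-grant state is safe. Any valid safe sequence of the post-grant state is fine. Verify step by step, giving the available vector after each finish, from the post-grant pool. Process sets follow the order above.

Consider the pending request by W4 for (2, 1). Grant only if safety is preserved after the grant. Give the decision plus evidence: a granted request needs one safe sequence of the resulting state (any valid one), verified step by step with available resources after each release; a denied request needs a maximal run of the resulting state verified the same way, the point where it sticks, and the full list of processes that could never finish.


DENY. Granting would leave the state unsafe.
Key observation: after W3, W5 the pool peaks at (4, 4), and each blocked process is short somewhere: W8 on r4; W4 on r1; W1 on r4; W7 on r4; W6 on r1.
On the post-grant state, W3, W5 is a maximal run — nothing extends it. Walking it through:
  pool = (1, 2)
  run W3 (needs (1, 0), free (1, 2)); after release of (3, 0) the pool is (4, 2)
  run W5 (needs (3, 2), free (4, 2)); after release of (0, 2) the pool is (4, 4)
  W8 cannot run: need (5, 2) vs free (4, 4) (insufficient r4)
  W4 cannot run: need (3, 6) vs free (4, 4) (insufficient r1)
  W1 cannot run: need (5, 1) vs free (4, 4) (insufficient r4)
  W7 cannot run: need (6, 0) vs free (4, 4) (insufficient r4)
  W6 cannot run: need (4, 5) vs free (4, 4) (insufficient r1)
Processes that could never finish after the grant: W8, W4, W1, W7 and W6.


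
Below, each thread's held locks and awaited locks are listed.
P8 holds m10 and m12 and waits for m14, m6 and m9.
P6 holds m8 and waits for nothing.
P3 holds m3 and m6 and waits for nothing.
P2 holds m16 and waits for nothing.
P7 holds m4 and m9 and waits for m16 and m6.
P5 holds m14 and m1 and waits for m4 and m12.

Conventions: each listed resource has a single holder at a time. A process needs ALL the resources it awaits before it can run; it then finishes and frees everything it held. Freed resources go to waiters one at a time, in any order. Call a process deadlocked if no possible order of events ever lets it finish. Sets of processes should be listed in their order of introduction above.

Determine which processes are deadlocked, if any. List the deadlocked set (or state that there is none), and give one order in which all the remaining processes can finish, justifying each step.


Deadlocked: P8 and P5.
Key observation: nobody on the ring P8 -> P5 -> P8 can start until another member finishes, which never happens; no other process is dragged down with it.
The rest can finish in the order P3, P2, P6, P7.
Check, step by step:
  P3: no waits; runs immediately, freeing m3 and m6
  P2: no waits; runs immediately, freeing m16
  P6: no waits; runs immediately, freeing m8
  P7: everything it awaited (m16 and m6) is free; runs, freeing m4 and m9


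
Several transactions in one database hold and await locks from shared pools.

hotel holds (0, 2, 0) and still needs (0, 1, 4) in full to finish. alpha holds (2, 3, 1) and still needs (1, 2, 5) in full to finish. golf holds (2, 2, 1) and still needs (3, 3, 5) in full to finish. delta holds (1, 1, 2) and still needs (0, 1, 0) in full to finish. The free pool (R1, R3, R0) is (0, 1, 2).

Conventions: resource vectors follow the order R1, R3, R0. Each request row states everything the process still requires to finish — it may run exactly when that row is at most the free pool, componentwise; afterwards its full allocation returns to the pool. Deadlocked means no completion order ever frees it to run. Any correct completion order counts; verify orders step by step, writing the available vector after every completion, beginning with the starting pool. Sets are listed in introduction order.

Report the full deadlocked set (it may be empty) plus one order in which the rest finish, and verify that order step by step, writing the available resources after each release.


The deadlocked set is alpha and golf.
Key observation: even finishing delta, hotel leaves just (1, 4, 4) free — too little R0 for any of the remaining processes.
One completion order for the rest: delta, hotel. Walking it through:
  pool = (0, 1, 2)
  delta needs (0, 1, 0) <= (0, 1, 2) -> finishes; pool += (1, 1, 2) = (1, 2, 4)
  hotel needs (0, 1, 4) <= (1, 2, 4) -> finishes; pool += (0, 2, 0) = (1, 4, 4)
None of the blocked processes ever fits:
  blocked: alpha wants (1, 2, 5), pool (1, 4, 4) — not enough R0
  blocked: golf wants (3, 3, 5), pool (1, 4, 4) — not enough R1 and R0


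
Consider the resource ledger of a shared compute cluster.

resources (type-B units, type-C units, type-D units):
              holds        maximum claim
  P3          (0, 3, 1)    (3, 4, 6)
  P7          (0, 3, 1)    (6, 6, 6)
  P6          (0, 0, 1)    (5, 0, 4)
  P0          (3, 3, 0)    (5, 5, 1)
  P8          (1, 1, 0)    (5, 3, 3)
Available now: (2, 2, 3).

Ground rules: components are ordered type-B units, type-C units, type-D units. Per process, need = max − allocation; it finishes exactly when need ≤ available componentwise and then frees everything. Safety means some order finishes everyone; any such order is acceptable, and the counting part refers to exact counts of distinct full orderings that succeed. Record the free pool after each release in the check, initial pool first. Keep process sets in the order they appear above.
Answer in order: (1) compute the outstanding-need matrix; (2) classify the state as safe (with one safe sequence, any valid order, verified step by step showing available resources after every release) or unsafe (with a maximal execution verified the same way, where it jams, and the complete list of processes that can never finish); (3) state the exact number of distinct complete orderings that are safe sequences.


(1) Outstanding need per process (order type-B units, type-C units, type-D units):
  P3: (3, 1, 5)
  P7: (6, 3, 5)
  P6: (5, 0, 3)
  P0: (2, 2, 1)
  P8: (4, 2, 3)
(2) UNSAFE — no complete ordering exists.
Key observation: P0, P6, P8 can finish, but then (6, 6, 4) is all there is, and the blocked group's type-D units demands exceed it.
Going as far as possible: P0, P6, P8; after that, nothing fits. Step-by-step check:
  pool = (2, 2, 3)
  run P0 (needs (2, 2, 1), free (2, 2, 3)); after release of (3, 3, 0) the pool is (5, 5, 3)
  run P6 (needs (5, 0, 3), free (5, 5, 3)); after release of (0, 0, 1) the pool is (5, 5, 4)
  run P8 (needs (4, 2, 3), free (5, 5, 4)); after release of (1, 1, 0) the pool is (6, 6, 4)
  blocked: P3 wants (3, 1, 5), pool (6, 6, 4) — not enough type-D units
  blocked: P7 wants (6, 3, 5), pool (6, 6, 4) — not enough type-D units
Permanently blocked: P3 and P7.
(3) The exact count: 0 of the possible complete orderings are safe sequences.


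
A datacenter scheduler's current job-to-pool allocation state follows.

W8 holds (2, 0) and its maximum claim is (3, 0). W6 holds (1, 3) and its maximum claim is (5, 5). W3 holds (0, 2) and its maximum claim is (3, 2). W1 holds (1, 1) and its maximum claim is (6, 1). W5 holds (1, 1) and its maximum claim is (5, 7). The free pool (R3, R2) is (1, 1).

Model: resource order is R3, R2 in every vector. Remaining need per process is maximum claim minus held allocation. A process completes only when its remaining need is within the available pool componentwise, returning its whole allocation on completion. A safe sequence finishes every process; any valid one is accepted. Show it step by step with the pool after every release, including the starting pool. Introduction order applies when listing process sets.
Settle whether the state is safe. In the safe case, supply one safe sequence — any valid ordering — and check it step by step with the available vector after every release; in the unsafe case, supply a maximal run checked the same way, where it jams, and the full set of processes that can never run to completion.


UNSAFE — no complete ordering exists.
Key observation: the pool after W8, W3 is (3, 3); every surviving request exceeds it in R3, so progress ends there.
The run W8, W3 cannot be extended any further. Check, step by step:
  pool = (1, 1)
  W8 needs (1, 0) <= (1, 1) -> finishes; pool += (2, 0) = (3, 1)
  W3 needs (3, 0) <= (3, 1) -> finishes; pool += (0, 2) = (3, 3)
  W6 still needs (4, 2) but only (3, 3) is free — short on R3
  W1 still needs (5, 0) but only (3, 3) is free — short on R3
  W5 still needs (4, 6) but only (3, 3) is free — short on R3 and R2
Never able to finish: W6, W1 and W5.


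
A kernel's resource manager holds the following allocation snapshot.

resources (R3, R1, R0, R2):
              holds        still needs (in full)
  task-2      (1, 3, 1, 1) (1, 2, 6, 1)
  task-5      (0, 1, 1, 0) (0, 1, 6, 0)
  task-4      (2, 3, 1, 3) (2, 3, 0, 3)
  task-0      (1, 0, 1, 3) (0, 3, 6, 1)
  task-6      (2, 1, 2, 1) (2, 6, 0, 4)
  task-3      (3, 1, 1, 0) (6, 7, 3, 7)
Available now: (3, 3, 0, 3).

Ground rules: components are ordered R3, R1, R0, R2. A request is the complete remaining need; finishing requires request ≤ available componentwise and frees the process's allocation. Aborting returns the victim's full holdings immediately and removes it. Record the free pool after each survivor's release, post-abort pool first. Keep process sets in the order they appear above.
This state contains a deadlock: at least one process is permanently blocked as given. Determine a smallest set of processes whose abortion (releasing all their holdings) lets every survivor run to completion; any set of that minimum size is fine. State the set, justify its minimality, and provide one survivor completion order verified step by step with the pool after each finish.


Minimum abort set: task-2 and task-5.
Key observation: task-0 had no path to completion before; after the abort of task-2 and task-5 ((1, 4, 2, 1) returned), step 4 is where it fits.
Minimality, checking each single-abort alternative: task-2 alone leaves task-5 blocked (short on R0); task-5 alone leaves task-2 blocked (short on R0); task-4 alone leaves task-2 blocked (short on R0); task-0 alone leaves task-2 blocked (short on R0); task-6 alone leaves task-2 blocked (short on R0); task-3 alone leaves task-2 blocked (short on R0).
One survivor order: task-6, task-4, task-3, task-0. Check, step by step (post-abort pool first):
  pool = (4, 7, 2, 4)
  task-6 needs (2, 6, 0, 4) <= (4, 7, 2, 4) -> finishes; pool += (2, 1, 2, 1) = (6, 8, 4, 5)
  task-4 needs (2, 3, 0, 3) <= (6, 8, 4, 5) -> finishes; pool += (2, 3, 1, 3) = (8, 11, 5, 8)
  task-3 needs (6, 7, 3, 7) <= (8, 11, 5, 8) -> finishes; pool += (3, 1, 1, 0) = (11, 12, 6, 8)
  task-0 needs (0, 3, 6, 1) <= (11, 12, 6, 8) -> finishes; pool += (1, 0, 1, 3) = (12, 12, 7, 11)


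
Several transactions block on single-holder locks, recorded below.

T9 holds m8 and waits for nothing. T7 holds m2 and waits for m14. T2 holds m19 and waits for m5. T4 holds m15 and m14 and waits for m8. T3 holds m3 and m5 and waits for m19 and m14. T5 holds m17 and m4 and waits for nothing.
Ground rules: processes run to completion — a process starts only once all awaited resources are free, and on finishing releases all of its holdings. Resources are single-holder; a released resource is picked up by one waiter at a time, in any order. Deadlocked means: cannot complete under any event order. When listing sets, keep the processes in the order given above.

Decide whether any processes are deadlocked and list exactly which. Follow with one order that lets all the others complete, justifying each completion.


The deadlocked set is T2 and T3.
Key observation: T2 -> T3 -> T2 is a circular wait — nothing in it can go first; no other process is dragged down with it.
The rest can finish in the order T9, T4, T7, T5.
Check, step by step:
  T9: no waits; runs immediately, freeing m8
  T4 waits on m8 — all released -> runs and releases m15 and m14
  T7 waits on m14 — all released -> runs and releases m2
  T5: no waits; runs immediately, freeing m17 and m4


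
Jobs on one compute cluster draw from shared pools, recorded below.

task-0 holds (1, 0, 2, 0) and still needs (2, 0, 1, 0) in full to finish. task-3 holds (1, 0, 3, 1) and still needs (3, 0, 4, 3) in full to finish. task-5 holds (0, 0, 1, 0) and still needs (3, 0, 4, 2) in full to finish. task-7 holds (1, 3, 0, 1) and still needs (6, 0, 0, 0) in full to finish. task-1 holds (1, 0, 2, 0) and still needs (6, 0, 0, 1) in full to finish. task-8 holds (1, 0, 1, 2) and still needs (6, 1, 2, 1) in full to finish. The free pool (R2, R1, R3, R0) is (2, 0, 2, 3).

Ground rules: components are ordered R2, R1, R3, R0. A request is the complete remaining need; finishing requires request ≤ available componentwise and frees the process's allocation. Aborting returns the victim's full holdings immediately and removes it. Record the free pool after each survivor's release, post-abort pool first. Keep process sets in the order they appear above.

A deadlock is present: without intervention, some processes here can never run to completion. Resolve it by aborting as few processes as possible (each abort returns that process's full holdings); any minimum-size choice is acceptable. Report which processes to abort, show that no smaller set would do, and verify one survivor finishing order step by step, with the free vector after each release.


Minimum abort set: task-7 and task-1.
Key observation: task-8 could never have finished before the abort; with (2, 3, 2, 1) returned by task-7 and task-1, it fits at step 4.
Minimality, checking each single-abort alternative: task-0 alone leaves task-7 blocked (short on R2); task-3 alone leaves task-7 blocked (short on R2); task-5 alone leaves task-7 blocked (short on R2); task-7 alone leaves task-1 blocked (short on R2); task-1 alone leaves task-7 blocked (short on R2); task-8 alone leaves task-7 blocked (short on R2).
Survivors finish in the order: task-3, task-5, task-0, task-8. Check, step by step (pool after the aborts first):
  pool = (4, 3, 4, 4)
  task-3: need (3, 0, 4, 3) fits (4, 3, 4, 4); releases (1, 0, 3, 1), pool now (5, 3, 7, 5)
  task-5: need (3, 0, 4, 2) fits (5, 3, 7, 5); releases (0, 0, 1, 0), pool now (5, 3, 8, 5)
  task-0: need (2, 0, 1, 0) fits (5, 3, 8, 5); releases (1, 0, 2, 0), pool now (6, 3, 10, 5)
  task-8: need (6, 1, 2, 1) fits (6, 3, 10, 5); releases (1, 0, 1, 2), pool now (7, 3, 11, 7)


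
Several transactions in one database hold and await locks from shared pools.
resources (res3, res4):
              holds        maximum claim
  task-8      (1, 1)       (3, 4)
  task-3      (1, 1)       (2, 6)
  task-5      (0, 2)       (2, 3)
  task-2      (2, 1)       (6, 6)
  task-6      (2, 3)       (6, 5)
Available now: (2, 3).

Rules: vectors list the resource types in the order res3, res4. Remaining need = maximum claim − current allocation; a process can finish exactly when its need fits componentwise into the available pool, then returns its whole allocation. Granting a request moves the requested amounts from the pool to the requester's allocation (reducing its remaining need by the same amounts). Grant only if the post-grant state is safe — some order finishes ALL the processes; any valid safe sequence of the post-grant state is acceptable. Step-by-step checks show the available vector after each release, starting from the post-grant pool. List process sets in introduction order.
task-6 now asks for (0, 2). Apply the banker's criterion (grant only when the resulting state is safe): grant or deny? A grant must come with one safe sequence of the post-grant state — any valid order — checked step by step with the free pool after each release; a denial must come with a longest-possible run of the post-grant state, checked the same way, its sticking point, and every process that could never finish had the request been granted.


DENY: after the grant no complete ordering would exist.
Key observation: after task-5, task-8 the pool peaks at (3, 4), and each blocked process is short somewhere: task-3 on res4; task-2 on res3, res4; task-6 on res3.
Pretend the grant happened; the run task-5, task-8 goes as far as possible. Check, step by step:
  pool = (2, 1)
  task-5 needs (2, 1) <= (2, 1) -> finishes; pool += (0, 2) = (2, 3)
  task-8 needs (2, 3) <= (2, 3) -> finishes; pool += (1, 1) = (3, 4)
  task-3 still needs (1, 5) but only (3, 4) is free — short on res4
  task-2 still needs (4, 5) but only (3, 4) is free — short on res3 and res4
  task-6 still needs (4, 0) but only (3, 4) is free — short on res3
Had the request been granted, task-3, task-2 and task-6 could never finish.


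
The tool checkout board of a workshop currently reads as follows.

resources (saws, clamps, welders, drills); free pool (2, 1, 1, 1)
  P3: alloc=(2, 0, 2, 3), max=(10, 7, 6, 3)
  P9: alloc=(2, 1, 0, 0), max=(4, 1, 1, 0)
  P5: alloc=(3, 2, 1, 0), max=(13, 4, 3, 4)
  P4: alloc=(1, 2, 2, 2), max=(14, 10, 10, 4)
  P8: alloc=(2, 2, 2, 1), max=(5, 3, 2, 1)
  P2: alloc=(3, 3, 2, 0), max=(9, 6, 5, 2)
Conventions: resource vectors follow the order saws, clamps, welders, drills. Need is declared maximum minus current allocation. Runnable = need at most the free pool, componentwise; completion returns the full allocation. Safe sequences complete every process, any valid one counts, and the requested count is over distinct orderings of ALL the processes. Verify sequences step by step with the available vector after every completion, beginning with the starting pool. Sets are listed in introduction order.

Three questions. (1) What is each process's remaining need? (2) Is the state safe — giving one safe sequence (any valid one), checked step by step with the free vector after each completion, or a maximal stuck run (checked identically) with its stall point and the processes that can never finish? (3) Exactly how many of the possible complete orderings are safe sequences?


(1) Need matrix, components ordered saws, clamps, welders, drills:
  P3: (8, 7, 4, 0)
  P9: (2, 0, 1, 0)
  P5: (10, 2, 2, 4)
  P4: (13, 8, 8, 2)
  P8: (3, 1, 0, 0)
  P2: (6, 3, 3, 2)
(2) SAFE, for example via the order P9, P8, P2, P3, P5, P4.
Key observation: reading the order forward, P9 is the first process whose need (2, 0, 1, 0) meets the free pool (2, 1, 1, 1) exactly on a resource it requests.
Step-by-step check:
  pool = (2, 1, 1, 1)
  run P9 (needs (2, 0, 1, 0), free (2, 1, 1, 1)); after release of (2, 1, 0, 0) the pool is (4, 2, 1, 1)
  run P8 (needs (3, 1, 0, 0), free (4, 2, 1, 1)); after release of (2, 2, 2, 1) the pool is (6, 4, 3, 2)
  run P2 (needs (6, 3, 3, 2), free (6, 4, 3, 2)); after release of (3, 3, 2, 0) the pool is (9, 7, 5, 2)
  run P3 (needs (8, 7, 4, 0), free (9, 7, 5, 2)); after release of (2, 0, 2, 3) the pool is (11, 7, 7, 5)
  run P5 (needs (10, 2, 2, 4), free (11, 7, 7, 5)); after release of (3, 2, 1, 0) the pool is (14, 9, 8, 5)
  run P4 (needs (13, 8, 8, 2), free (14, 9, 8, 5)); after release of (1, 2, 2, 2) the pool is (15, 11, 10, 7)
(3) The exact count: 1 of the possible complete orderings is a safe sequence.


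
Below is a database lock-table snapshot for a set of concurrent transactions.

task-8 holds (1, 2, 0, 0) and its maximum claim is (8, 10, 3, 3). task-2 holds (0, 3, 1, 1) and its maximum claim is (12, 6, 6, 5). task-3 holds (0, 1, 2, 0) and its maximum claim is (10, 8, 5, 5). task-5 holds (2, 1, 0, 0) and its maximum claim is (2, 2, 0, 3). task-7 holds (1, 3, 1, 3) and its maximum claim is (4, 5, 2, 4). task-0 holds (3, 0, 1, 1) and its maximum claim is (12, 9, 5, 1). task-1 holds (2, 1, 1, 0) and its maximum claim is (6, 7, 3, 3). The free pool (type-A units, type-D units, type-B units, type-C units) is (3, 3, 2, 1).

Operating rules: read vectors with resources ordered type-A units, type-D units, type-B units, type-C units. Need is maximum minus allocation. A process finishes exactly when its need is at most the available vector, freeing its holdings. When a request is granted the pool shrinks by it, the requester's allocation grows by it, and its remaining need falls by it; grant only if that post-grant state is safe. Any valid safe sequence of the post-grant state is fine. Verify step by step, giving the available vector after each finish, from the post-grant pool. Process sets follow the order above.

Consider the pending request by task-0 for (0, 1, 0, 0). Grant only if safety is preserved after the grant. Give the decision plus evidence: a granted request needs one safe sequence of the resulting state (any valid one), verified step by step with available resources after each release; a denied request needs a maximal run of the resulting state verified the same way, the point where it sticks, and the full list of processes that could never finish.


DENY: after the grant no complete ordering would exist.
Key observation: after task-7, task-5, task-1 the pool peaks at (8, 7, 4, 4), and each blocked process is short somewhere: task-8 on type-D units; task-2 on type-A units, type-B units; task-3 on type-A units, type-C units; task-0 on type-A units, type-D units.
After a pretend grant, a maximal execution: task-7, task-5, task-1 — then nothing else fits. Verifying each step:
  pool = (3, 2, 2, 1)
  run task-7 (needs (3, 2, 1, 1), free (3, 2, 2, 1)); after release of (1, 3, 1, 3) the pool is (4, 5, 3, 4)
  run task-5 (needs (0, 1, 0, 3), free (4, 5, 3, 4)); after release of (2, 1, 0, 0) the pool is (6, 6, 3, 4)
  run task-1 (needs (4, 6, 2, 3), free (6, 6, 3, 4)); after release of (2, 1, 1, 0) the pool is (8, 7, 4, 4)
  task-8 still needs (7, 8, 3, 3) but only (8, 7, 4, 4) is free — short on type-D units
  task-2 still needs (12, 3, 5, 4) but only (8, 7, 4, 4) is free — short on type-A units and type-B units
  task-3 still needs (10, 7, 3, 5) but only (8, 7, 4, 4) is free — short on type-A units and type-C units
  task-0 still needs (9, 8, 4, 0) but only (8, 7, 4, 4) is free — short on type-A units and type-D units
Post-grant, the permanently blocked set is task-8, task-2, task-3 and task-0.


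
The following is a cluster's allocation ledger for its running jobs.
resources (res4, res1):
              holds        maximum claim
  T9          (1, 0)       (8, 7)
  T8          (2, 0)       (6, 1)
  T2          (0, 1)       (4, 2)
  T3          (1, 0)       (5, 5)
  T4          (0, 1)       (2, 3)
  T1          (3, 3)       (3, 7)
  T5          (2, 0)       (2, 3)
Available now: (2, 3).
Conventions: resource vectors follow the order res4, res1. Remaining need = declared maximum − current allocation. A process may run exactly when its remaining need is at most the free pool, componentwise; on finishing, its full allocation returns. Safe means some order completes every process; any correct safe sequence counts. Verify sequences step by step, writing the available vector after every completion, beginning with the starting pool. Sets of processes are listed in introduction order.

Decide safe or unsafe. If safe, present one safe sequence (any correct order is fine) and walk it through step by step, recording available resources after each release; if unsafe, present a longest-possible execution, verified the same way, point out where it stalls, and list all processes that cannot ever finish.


The state is SAFE; one workable sequence: T5, T4, T2, T1, T8, T9, T3.
Key observation: at T5 the run first touches a limit — (0, 3) against (2, 3), exact on a resource it actually requests.
Step-by-step check:
  pool = (2, 3)
  T5: need (0, 3) fits (2, 3); releases (2, 0), pool now (4, 3)
  T4: need (2, 2) fits (4, 3); releases (0, 1), pool now (4, 4)
  T2: need (4, 1) fits (4, 4); releases (0, 1), pool now (4, 5)
  T1: need (0, 4) fits (4, 5); releases (3, 3), pool now (7, 8)
  T8: need (4, 1) fits (7, 8); releases (2, 0), pool now (9, 8)
  T9: need (7, 7) fits (9, 8); releases (1, 0), pool now (10, 8)
  T3: need (4, 5) fits (10, 8); releases (1, 0), pool now (11, 8)


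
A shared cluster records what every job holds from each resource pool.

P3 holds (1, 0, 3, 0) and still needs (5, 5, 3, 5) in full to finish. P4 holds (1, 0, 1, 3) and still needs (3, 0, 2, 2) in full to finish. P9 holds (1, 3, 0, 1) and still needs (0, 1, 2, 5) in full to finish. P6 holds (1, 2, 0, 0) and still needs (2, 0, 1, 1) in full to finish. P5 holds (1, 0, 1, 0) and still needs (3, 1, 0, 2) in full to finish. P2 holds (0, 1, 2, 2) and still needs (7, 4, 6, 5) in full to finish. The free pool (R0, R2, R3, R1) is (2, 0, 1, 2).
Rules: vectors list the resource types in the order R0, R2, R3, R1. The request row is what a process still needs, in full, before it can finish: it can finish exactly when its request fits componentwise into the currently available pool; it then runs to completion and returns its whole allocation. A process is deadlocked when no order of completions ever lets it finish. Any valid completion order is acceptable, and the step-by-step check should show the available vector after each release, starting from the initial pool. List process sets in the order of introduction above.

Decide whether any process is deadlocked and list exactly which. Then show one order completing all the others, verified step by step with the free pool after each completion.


The deadlocked set is empty.
Key observation: P6 can run right away; the returned allocation unlocks the remaining processes in turn.
The rest can finish in the order P6, P5, P4, P9, P3, P2. Step-by-step check:
  pool = (2, 0, 1, 2)
  P6: need (2, 0, 1, 1) fits (2, 0, 1, 2); releases (1, 2, 0, 0), pool now (3, 2, 1, 2)
  P5: need (3, 1, 0, 2) fits (3, 2, 1, 2); releases (1, 0, 1, 0), pool now (4, 2, 2, 2)
  P4: need (3, 0, 2, 2) fits (4, 2, 2, 2); releases (1, 0, 1, 3), pool now (5, 2, 3, 5)
  P9: need (0, 1, 2, 5) fits (5, 2, 3, 5); releases (1, 3, 0, 1), pool now (6, 5, 3, 6)
  P3: need (5, 5, 3, 5) fits (6, 5, 3, 6); releases (1, 0, 3, 0), pool now (7, 5, 6, 6)
  P2: need (7, 4, 6, 5) fits (7, 5, 6, 6); releases (0, 1, 2, 2), pool now (7, 6, 8, 8)


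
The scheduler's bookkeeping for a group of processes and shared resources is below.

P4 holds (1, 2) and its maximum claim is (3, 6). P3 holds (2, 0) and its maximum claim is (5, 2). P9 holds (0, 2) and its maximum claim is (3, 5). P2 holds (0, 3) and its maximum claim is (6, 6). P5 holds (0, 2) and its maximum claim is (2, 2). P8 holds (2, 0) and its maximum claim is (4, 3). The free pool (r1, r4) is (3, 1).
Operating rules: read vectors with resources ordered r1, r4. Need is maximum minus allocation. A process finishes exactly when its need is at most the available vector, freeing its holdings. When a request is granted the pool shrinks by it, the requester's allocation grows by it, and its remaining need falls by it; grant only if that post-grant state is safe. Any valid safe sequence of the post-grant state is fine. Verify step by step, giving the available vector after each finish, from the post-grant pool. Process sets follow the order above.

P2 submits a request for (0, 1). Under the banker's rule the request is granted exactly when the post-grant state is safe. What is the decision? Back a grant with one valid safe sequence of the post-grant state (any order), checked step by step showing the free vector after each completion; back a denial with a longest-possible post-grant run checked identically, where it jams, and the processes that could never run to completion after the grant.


DENY — the pretend-granted state is unsafe.
Key observation: after P5, P3 the pool peaks at (5, 2), and each blocked process is short somewhere: P4 on r4; P9 on r4; P2 on r1; P8 on r4.
Pretend the grant happened; the run P5, P3 goes as far as possible. Step-by-step check:
  pool = (3, 0)
  P5: need (2, 0) fits (3, 0); releases (0, 2), pool now (3, 2)
  P3: need (3, 2) fits (3, 2); releases (2, 0), pool now (5, 2)
  blocked: P4 wants (2, 4), pool (5, 2) — not enough r4
  blocked: P9 wants (3, 3), pool (5, 2) — not enough r4
  blocked: P2 wants (6, 2), pool (5, 2) — not enough r1
  blocked: P8 wants (2, 3), pool (5, 2) — not enough r4
Processes that could never finish after the grant: P4, P9, P2 and P8.


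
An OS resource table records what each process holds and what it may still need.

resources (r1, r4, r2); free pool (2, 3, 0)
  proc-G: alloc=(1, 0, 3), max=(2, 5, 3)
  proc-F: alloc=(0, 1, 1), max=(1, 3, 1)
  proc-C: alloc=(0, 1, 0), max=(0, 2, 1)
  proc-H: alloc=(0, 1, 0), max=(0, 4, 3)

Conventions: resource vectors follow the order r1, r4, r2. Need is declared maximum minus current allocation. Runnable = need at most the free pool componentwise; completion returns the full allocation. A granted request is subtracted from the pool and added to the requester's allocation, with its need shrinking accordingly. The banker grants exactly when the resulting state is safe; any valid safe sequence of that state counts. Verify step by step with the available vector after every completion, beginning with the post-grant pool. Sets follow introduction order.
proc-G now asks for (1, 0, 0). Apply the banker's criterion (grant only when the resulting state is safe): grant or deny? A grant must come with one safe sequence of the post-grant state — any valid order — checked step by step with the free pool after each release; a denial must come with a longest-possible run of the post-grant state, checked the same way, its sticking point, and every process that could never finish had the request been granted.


GRANT: granting preserves safety; a valid post-grant sequence is proc-F, proc-C, proc-G, proc-H.
Key observation: granting shrinks the pool to (1, 3, 0), yet proc-F still fits and the chain goes through.
Step-by-step check of the post-grant state:
  pool = (1, 3, 0)
  proc-F needs (1, 2, 0) <= (1, 3, 0) -> finishes; pool += (0, 1, 1) = (1, 4, 1)
  proc-C needs (0, 1, 1) <= (1, 4, 1) -> finishes; pool += (0, 1, 0) = (1, 5, 1)
  proc-G needs (0, 5, 0) <= (1, 5, 1) -> finishes; pool += (2, 0, 3) = (3, 5, 4)
  proc-H needs (0, 3, 3) <= (3, 5, 4) -> finishes; pool += (0, 1, 0) = (3, 6, 4)


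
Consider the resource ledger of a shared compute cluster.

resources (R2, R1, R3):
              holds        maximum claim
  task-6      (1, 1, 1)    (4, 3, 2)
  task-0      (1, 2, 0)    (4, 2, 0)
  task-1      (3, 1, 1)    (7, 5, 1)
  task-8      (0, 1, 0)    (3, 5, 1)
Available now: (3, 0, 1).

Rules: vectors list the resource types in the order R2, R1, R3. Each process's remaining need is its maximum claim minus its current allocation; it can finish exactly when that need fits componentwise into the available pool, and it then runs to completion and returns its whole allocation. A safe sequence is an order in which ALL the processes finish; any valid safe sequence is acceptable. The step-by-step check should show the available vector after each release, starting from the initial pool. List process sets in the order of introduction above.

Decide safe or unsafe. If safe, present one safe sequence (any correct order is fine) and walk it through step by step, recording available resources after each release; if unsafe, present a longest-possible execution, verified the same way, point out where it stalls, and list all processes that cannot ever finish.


UNSAFE — no complete ordering exists.
Key observation: once task-0, task-6 finish, the pool peaks at (5, 3, 2) — and every remaining process still needs more R1 than that.
A maximal execution: task-0, task-6 — then nothing else fits. Verifying each step:
  pool = (3, 0, 1)
  task-0 needs (3, 0, 0) <= (3, 0, 1) -> finishes; pool += (1, 2, 0) = (4, 2, 1)
  task-6 needs (3, 2, 1) <= (4, 2, 1) -> finishes; pool += (1, 1, 1) = (5, 3, 2)
  task-1 cannot run: need (4, 4, 0) vs free (5, 3, 2) (insufficient R1)
  task-8 cannot run: need (3, 4, 1) vs free (5, 3, 2) (insufficient R1)
Processes that can never finish: task-1 and task-8.


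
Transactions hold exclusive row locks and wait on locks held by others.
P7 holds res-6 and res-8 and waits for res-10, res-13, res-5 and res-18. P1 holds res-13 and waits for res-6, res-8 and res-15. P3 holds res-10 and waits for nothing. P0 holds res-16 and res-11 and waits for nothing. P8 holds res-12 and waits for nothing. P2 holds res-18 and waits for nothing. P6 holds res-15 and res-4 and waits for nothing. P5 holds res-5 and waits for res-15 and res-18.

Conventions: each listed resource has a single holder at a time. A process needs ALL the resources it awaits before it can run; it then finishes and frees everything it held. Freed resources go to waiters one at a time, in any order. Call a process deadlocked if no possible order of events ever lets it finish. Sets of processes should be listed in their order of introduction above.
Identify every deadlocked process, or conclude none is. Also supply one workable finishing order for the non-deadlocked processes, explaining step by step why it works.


The deadlocked set is P7 and P1.
Key observation: along P7 -> P1 -> P7, each member waits on what the next one holds — a deadlock; no other process is dragged down with it.
A valid finishing order for the others: P6, P8, P2, P0, P5, P3.
Step-by-step check:
  P6 waits on nothing -> runs at once and releases res-15 and res-4
  P8 waits on nothing -> runs at once and releases res-12
  P2 waits on nothing -> runs at once and releases res-18
  P0 waits on nothing -> runs at once and releases res-16 and res-11
  P5: everything it awaited (res-15 and res-18) is free; runs, freeing res-5
  P3 waits on nothing -> runs at once and releases res-10


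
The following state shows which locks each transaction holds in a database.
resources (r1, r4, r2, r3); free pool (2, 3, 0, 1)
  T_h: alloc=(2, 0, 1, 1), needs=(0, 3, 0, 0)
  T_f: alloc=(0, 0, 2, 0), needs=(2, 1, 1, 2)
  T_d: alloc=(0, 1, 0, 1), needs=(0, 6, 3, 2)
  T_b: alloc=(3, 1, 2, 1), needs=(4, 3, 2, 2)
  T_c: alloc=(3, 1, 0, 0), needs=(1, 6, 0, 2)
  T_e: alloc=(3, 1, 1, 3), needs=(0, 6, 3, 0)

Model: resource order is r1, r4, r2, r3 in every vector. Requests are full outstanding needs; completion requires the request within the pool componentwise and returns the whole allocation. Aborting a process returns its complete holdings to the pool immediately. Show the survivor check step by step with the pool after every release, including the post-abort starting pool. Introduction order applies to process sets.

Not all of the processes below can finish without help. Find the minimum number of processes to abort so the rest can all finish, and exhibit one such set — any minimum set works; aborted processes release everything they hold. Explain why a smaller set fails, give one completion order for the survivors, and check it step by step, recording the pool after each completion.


Minimum abort set: T_d and T_e.
Key observation: the returned (3, 2, 1, 4) from T_d and T_e is what brings T_c — unrunnable before, under any order — into play at step 3.
Why nothing smaller works — every single abort fails: T_h alone leaves T_d blocked (short on r4); T_f alone leaves T_d blocked (short on r4); T_d alone leaves T_c blocked (short on r4); T_b alone leaves T_d blocked (short on r4); T_c alone leaves T_d blocked (short on r4); T_e alone leaves T_d blocked (short on r4).
Survivors finish in the order: T_h, T_b, T_c, T_f. Verifying each step (pool after the aborts first):
  pool = (5, 5, 1, 5)
  run T_h (needs (0, 3, 0, 0), free (5, 5, 1, 5)); after release of (2, 0, 1, 1) the pool is (7, 5, 2, 6)
  run T_b (needs (4, 3, 2, 2), free (7, 5, 2, 6)); after release of (3, 1, 2, 1) the pool is (10, 6, 4, 7)
  run T_c (needs (1, 6, 0, 2), free (10, 6, 4, 7)); after release of (3, 1, 0, 0) the pool is (13, 7, 4, 7)
  run T_f (needs (2, 1, 1, 2), free (13, 7, 4, 7)); after release of (0, 0, 2, 0) the pool is (13, 7, 6, 7)


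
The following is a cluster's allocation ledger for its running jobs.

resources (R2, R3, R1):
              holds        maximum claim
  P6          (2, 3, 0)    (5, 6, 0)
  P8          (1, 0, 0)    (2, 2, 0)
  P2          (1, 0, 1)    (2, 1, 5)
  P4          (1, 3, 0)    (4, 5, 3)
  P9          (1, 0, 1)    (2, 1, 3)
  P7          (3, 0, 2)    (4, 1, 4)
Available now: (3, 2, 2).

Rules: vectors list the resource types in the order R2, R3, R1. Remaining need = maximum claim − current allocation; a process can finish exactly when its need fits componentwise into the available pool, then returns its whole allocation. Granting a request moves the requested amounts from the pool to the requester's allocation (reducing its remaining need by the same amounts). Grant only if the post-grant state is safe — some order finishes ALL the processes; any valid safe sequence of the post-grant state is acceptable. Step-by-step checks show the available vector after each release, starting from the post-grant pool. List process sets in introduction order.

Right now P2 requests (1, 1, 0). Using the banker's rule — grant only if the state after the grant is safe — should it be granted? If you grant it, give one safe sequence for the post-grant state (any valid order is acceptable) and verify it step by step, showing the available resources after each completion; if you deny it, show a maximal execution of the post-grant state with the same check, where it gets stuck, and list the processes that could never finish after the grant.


GRANT: granting preserves safety; a valid post-grant sequence is P7, P2, P8, P4, P6, P9.
Key observation: even at the reduced pool (2, 1, 2), P7 fits immediately, so safety survives the grant.
Step-by-step check of the post-grant state:
  pool = (2, 1, 2)
  P7 needs (1, 1, 2) <= (2, 1, 2) -> finishes; pool += (3, 0, 2) = (5, 1, 4)
  P2 needs (0, 0, 4) <= (5, 1, 4) -> finishes; pool += (2, 1, 1) = (7, 2, 5)
  P8 needs (1, 2, 0) <= (7, 2, 5) -> finishes; pool += (1, 0, 0) = (8, 2, 5)
  P4 needs (3, 2, 3) <= (8, 2, 5) -> finishes; pool += (1, 3, 0) = (9, 5, 5)
  P6 needs (3, 3, 0) <= (9, 5, 5) -> finishes; pool += (2, 3, 0) = (11, 8, 5)
  P9 needs (1, 1, 2) <= (11, 8, 5) -> finishes; pool += (1, 0, 1) = (12, 8, 6)


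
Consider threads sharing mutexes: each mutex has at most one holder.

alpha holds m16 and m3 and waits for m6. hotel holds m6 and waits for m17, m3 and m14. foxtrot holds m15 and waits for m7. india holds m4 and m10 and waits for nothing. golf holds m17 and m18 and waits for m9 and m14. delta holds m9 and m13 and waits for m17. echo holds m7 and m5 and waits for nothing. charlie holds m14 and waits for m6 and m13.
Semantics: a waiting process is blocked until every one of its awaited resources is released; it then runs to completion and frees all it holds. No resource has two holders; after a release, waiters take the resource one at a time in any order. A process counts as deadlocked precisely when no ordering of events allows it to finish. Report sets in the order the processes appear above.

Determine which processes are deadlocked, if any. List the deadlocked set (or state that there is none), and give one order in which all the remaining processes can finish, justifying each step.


Deadlocked: alpha, hotel, golf, delta and charlie.
Key observation: alpha -> hotel -> alpha is a circular wait — nothing in it can go first; golf, delta and charlie are caught in further circular waits.
One completion order for the rest: india, echo, foxtrot.
Step-by-step check:
  run india (it waits on nothing); releases m4 and m10
  run echo (it waits on nothing); releases m7 and m5
  foxtrot waits on m7 — all released -> runs and releases m15


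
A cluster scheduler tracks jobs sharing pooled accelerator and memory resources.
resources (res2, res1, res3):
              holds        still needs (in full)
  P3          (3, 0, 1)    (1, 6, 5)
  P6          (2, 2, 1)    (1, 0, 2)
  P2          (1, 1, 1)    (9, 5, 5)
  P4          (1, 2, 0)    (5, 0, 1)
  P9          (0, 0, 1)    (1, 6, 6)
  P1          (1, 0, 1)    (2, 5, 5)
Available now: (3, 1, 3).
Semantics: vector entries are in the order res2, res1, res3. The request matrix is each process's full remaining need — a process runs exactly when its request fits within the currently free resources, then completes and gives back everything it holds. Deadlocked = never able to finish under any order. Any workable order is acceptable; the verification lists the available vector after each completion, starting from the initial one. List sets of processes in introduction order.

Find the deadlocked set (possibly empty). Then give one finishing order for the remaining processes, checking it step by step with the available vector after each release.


Deadlocked set: P3, P2, P9 and P1.
Key observation: after P6, P4 complete, (6, 5, 4) is the best the pool ever gets, yet each leftover process wants more res3.
One completion order for the rest: P6, P4. Walking it through:
  pool = (3, 1, 3)
  P6 needs (1, 0, 2) <= (3, 1, 3) -> finishes; pool += (2, 2, 1) = (5, 3, 4)
  P4 needs (5, 0, 1) <= (5, 3, 4) -> finishes; pool += (1, 2, 0) = (6, 5, 4)
The blocked processes can never fit:
  P3 still needs (1, 6, 5) but only (6, 5, 4) is free — short on res1 and res3
  P2 still needs (9, 5, 5) but only (6, 5, 4) is free — short on res2 and res3
  P9 still needs (1, 6, 6) but only (6, 5, 4) is free — short on res1 and res3
  P1 still needs (2, 5, 5) but only (6, 5, 4) is free — short on res3
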